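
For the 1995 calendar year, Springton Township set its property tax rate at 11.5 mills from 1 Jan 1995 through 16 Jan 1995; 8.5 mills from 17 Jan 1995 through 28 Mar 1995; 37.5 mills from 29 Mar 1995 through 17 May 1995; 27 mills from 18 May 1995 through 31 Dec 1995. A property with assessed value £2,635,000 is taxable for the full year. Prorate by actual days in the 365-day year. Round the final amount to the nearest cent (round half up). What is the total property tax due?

1 Jan – 16 Jan 1995: 16 days at 11.5 mills → £2,635,000 × 1.15% × 16/365 = £1,328.3288
17 Jan – 28 Mar 1995: 71 days at 8.5 mills → £2,635,000 × 0.85% × 71/365 = £4,356.7740
29 Mar – 17 May 1995: 50 days at 37.5 mills → £2,635,000 × 3.75% × 50/365 = £13,535.9589
18 May – 31 Dec 1995: 228 days at 27 mills → £2,635,000 × 2.7% × 228/365 = £44,441.2603
Total = £63,662.3219

£63,662.32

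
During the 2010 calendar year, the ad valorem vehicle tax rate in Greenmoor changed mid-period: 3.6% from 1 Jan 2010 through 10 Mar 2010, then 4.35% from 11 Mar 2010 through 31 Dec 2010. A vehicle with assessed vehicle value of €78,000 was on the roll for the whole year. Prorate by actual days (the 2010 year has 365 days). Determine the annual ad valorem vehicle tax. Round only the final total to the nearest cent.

€3,282.41

1 Jan – 10 Mar 2010: 69 days at 3.6% → €78,000 × 3.6% × 69/365 = €530.8274
11 Mar – 31 Dec 2010: 296 days at 4.35% → €78,000 × 4.35% × 296/365 = €2,751.5836
Total = €3,282.4110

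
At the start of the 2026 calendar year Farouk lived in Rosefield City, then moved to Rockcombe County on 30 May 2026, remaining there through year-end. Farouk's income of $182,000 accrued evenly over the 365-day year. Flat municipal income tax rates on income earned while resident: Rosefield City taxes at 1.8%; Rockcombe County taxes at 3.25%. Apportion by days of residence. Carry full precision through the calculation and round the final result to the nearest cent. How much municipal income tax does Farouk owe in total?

Rosefield City, 1 January – 29 May 2026: 149 days → $182,000 × 1.8% × 149/365 = $1,337.3260
Rockcombe County, 30 May – 31 December 2026: 216 days → $182,000 × 3.25% × 216/365 = $3,500.3836
Total = $4,837.7096

$4,837.71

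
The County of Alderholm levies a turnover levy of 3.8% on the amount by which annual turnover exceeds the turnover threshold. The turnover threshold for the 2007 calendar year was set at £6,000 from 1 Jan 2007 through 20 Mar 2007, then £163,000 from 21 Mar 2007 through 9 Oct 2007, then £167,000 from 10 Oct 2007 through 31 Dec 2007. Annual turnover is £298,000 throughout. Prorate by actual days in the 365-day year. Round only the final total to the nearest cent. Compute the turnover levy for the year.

£6,386.71

1 Jan – 20 Mar 2007: 79 days, exemption £6,000 → (£298,000 − £6,000) × 3.8% × 79/365 = £2,401.6000
21 Mar – 9 Oct 2007: 203 days, exemption £163,000 → (£298,000 − £163,000) × 3.8% × 203/365 = £2,853.1233
10 Oct – 31 Dec 2007: 83 days, exemption £167,000 → (£298,000 − £167,000) × 3.8% × 83/365 = £1,131.9836
Total = £6,386.7068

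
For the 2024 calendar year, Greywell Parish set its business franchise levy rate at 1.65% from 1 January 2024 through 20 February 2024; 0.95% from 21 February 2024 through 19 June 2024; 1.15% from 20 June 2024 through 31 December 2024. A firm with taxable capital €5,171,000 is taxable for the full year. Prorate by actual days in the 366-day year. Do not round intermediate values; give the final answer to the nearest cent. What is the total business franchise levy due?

1 January – 20 February 2024: 51 days at 1.65% → €5,171,000 × 1.65% × 51/366 = €11,889.0615
21 February – 19 June 2024: 120 days at 0.95% → €5,171,000 × 0.95% × 120/366 = €16,106.3934
20 June – 31 December 2024: 195 days at 1.15% → €5,171,000 × 1.15% × 195/366 = €31,682.9713
Total = €59,678.4262

€59,678.43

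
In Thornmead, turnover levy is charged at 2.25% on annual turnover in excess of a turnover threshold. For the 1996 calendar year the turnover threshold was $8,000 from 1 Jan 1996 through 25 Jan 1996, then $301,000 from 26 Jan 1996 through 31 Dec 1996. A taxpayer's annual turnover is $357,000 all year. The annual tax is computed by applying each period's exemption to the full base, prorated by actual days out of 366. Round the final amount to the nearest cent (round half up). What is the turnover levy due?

$1,710.31

1 Jan – 25 Jan 1996: 25 days, exemption $8,000 → ($357,000 − $8,000) × 2.25% × 25/366 = $536.3730
26 Jan – 31 Dec 1996: 341 days, exemption $301,000 → ($357,000 − $301,000) × 2.25% × 341/366 = $1,173.9344
Total = $1,710.3074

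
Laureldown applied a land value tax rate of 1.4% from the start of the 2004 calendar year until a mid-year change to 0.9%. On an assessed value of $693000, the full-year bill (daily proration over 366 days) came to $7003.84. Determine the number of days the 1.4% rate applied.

81 days

Let d = days at the first rate; then 366 − d days at the second rate.
$693000 × [1.4%·d + 0.9%·(366−d)] / 366 = $7003.84
Solving gives d = 81, so the new rate took effect on 22 Mar 2004.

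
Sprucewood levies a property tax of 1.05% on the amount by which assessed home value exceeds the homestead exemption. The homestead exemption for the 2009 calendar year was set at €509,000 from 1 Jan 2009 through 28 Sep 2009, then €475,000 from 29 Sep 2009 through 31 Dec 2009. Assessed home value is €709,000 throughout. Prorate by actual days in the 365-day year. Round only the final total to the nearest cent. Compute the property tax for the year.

1 Jan – 28 Sep 2009: 271 days, exemption €509,000 → (€709,000 − €509,000) × 1.05% × 271/365 = €1,559.1781
29 Sep – 31 Dec 2009: 94 days, exemption €475,000 → (€709,000 − €475,000) × 1.05% × 94/365 = €632.7616
Total = €2,191.9397

€2,191.94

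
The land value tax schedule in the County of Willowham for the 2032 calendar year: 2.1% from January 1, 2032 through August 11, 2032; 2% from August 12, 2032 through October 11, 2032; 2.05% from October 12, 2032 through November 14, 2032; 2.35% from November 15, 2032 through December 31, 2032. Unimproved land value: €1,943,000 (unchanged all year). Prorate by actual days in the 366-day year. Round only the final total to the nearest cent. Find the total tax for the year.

January 1 – August 11, 2032: 224 days at 2.1% → €1,943,000 × 2.1% × 224/366 = €24,972.3279
August 12 – October 11, 2032: 61 days at 2% → €1,943,000 × 2% × 61/366 = €6,476.6667
October 12 – November 14, 2032: 34 days at 2.05% → €1,943,000 × 2.05% × 34/366 = €3,700.1940
November 15 – December 31, 2032: 47 days at 2.35% → €1,943,000 × 2.35% × 47/366 = €5,863.5068
Total = €41,012.6954

€41,012.70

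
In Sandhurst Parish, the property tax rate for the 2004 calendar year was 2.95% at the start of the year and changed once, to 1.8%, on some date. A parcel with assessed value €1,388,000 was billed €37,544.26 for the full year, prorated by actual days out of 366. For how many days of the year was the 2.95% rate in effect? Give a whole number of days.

288 days

Let d = days at the first rate; then 366 − d days at the second rate.
€1,388,000 × [2.95%·d + 1.8%·(366−d)] / 366 = €37,544.26
Solving gives d = 288, so the new rate took effect on 15 October 2004.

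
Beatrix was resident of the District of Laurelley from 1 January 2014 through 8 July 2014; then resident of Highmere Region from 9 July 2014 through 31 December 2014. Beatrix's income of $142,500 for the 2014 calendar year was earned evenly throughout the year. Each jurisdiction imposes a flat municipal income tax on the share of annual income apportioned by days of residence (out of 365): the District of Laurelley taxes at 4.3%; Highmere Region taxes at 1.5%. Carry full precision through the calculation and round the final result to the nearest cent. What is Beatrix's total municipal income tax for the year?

$4,203.55

The District of Laurelley, 1 January – 8 July 2014: 189 days → $142,500 × 4.3% × 189/365 = $3,172.8699
Highmere Region, 9 July – 31 December 2014: 176 days → $142,500 × 1.5% × 176/365 = $1,030.6849
Total = $4,203.5548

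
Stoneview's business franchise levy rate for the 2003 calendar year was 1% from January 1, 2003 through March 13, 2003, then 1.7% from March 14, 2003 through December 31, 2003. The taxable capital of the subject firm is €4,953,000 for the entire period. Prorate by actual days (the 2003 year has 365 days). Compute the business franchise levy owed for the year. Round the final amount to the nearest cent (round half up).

January 1 – March 13, 2003: 72 days at 1% → €4,953,000 × 1% × 72/365 = €9,770.3014
March 14 – December 31, 2003: 293 days at 1.7% → €4,953,000 × 1.7% × 293/365 = €67,591.4877
Total = €77,361.7890

€77,361.79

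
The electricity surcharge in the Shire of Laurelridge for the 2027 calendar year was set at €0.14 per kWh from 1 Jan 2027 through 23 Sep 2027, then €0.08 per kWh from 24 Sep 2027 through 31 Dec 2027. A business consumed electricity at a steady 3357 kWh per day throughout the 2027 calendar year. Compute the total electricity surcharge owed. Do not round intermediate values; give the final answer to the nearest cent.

€151602.12

1 Jan – 23 Sep 2027: 266 days × 3357 kWh/day = 892,962 kWh at €0.14/kWh → €125014.68
24 Sep – 31 Dec 2027: 99 days × 3357 kWh/day = 332,343 kWh at €0.08/kWh → €26587.44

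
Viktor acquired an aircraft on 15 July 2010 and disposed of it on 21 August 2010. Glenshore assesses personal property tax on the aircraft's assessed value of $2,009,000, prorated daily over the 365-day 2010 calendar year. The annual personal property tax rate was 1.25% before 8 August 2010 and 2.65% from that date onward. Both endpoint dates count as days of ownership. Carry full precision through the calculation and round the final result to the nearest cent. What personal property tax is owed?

15 July – 7 August 2010: 24 days at 1.25% → $2,009,000 × 1.25% × 24/365 = $1,651.2329
8 August – 21 August 2010: 14 days at 2.65% → $2,009,000 × 2.65% × 14/365 = $2,042.0247
Total = $3,693.2575

$3,693.26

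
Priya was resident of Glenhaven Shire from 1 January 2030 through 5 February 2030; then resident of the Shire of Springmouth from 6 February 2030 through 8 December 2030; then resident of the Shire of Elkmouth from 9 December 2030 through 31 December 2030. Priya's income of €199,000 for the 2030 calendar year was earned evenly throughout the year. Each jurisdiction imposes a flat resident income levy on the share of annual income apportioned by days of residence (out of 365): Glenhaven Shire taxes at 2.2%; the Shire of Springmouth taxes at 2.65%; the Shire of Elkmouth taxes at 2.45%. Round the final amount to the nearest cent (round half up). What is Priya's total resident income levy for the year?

Glenhaven Shire, 1 January – 5 February 2030: 36 days → €199,000 × 2.2% × 36/365 = €431.8027
The Shire of Springmouth, 6 February – 8 December 2030: 306 days → €199,000 × 2.65% × 306/365 = €4,421.0712
The Shire of Elkmouth, 9 December – 31 December 2030: 23 days → €199,000 × 2.45% × 23/365 = €307.2233
Total = €5,160.0973

€5,160.10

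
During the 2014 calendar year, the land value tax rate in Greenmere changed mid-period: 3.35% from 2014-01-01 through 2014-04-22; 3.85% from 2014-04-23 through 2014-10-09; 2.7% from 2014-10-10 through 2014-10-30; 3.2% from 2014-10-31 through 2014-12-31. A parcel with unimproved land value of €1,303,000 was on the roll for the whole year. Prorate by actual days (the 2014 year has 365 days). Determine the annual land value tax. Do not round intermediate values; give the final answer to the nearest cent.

€45,865.60

2014-01-01 to 2014-04-22: 112 days at 3.35% → €1,303,000 × 3.35% × 112/365 = €13,394.1260
2014-04-23 to 2014-10-09: 170 days at 3.85% → €1,303,000 × 3.85% × 170/365 = €23,364.7534
2014-10-10 to 2014-10-30: 21 days at 2.7% → €1,303,000 × 2.7% × 21/365 = €2,024.1123
2014-10-31 to 2014-12-31: 62 days at 3.2% → €1,303,000 × 3.2% × 62/365 = €7,082.6082
Total = €45,865.6000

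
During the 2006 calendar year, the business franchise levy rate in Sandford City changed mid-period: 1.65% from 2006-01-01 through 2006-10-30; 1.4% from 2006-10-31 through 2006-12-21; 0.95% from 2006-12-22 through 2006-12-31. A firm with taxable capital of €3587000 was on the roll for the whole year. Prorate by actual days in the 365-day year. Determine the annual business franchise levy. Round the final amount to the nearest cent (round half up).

€57220.02

2006-01-01 to 2006-10-30: 303 days at 1.65% → €3587000 × 1.65% × 303/365 = €49132.0726
2006-10-31 to 2006-12-21: 52 days at 1.4% → €3587000 × 1.4% × 52/365 = €7154.3452
2006-12-22 to 2006-12-31: 10 days at 0.95% → €3587000 × 0.95% × 10/365 = €933.6027
Total = €57220.0205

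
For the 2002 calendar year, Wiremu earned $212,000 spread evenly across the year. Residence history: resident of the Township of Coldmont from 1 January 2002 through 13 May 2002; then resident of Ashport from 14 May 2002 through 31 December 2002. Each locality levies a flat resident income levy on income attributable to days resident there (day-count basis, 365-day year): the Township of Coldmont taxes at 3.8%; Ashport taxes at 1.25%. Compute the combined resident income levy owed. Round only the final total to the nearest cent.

The Township of Coldmont, 1 January – 13 May 2002: 133 days → $212,000 × 3.8% × 133/365 = $2,935.4740
Ashport, 14 May – 31 December 2002: 232 days → $212,000 × 1.25% × 232/365 = $1,684.3836
Total = $4,619.8575

$4,619.86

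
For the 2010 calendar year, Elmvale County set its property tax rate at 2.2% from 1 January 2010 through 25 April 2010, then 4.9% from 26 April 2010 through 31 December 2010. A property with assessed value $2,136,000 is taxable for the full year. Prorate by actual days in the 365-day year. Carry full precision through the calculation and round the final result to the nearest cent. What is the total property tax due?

1 January – 25 April 2010: 115 days at 2.2% → $2,136,000 × 2.2% × 115/365 = $14,805.6986
26 April – 31 December 2010: 250 days at 4.9% → $2,136,000 × 4.9% × 250/365 = $71,687.6712
Total = $86,493.3699

$86,493.37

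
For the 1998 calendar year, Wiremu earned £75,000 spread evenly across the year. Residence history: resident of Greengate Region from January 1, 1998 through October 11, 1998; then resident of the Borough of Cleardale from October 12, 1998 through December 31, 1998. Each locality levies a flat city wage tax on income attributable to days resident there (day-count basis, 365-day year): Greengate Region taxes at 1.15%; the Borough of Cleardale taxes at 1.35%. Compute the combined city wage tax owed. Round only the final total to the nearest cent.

Greengate Region, January 1 – October 11, 1998: 284 days → £75,000 × 1.15% × 284/365 = £671.0959
The Borough of Cleardale, October 12 – December 31, 1998: 81 days → £75,000 × 1.35% × 81/365 = £224.6918
Total = £895.7877

£895.79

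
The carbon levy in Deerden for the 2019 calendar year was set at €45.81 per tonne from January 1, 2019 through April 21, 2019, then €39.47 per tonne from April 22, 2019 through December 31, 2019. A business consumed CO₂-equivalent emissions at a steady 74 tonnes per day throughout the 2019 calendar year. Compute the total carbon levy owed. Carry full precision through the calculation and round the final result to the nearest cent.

€1,118,161.46

January 1 – April 21, 2019: 111 days × 74 tonnes/day = 8,214 tonnes at €45.81/tonne → €376,283.34
April 22 – December 31, 2019: 254 days × 74 tonnes/day = 18,796 tonnes at €39.47/tonne → €741,878.12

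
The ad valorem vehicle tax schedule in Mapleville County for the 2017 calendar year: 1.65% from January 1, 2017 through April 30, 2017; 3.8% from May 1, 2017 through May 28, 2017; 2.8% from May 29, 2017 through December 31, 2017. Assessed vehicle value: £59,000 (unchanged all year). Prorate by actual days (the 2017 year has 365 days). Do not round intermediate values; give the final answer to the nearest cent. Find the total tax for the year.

January 1 – April 30, 2017: 120 days at 1.65% → £59,000 × 1.65% × 120/365 = £320.0548
May 1 – May 28, 2017: 28 days at 3.8% → £59,000 × 3.8% × 28/365 = £171.9890
May 29 – December 31, 2017: 217 days at 2.8% → £59,000 × 2.8% × 217/365 = £982.1479
Total = £1,474.1918

£1,474.19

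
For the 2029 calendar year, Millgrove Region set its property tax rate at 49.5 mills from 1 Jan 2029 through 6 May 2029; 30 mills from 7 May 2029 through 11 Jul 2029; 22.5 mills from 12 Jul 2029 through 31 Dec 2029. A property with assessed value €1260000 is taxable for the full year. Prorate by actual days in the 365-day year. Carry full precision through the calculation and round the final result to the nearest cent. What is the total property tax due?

€41802.66

1 Jan – 6 May 2029: 126 days at 49.5 mills → €1260000 × 4.95% × 126/365 = €21530.4658
7 May – 11 Jul 2029: 66 days at 30 mills → €1260000 × 3% × 66/365 = €6835.0685
12 Jul – 31 Dec 2029: 173 days at 22.5 mills → €1260000 × 2.25% × 173/365 = €13437.1233
Total = €41802.6575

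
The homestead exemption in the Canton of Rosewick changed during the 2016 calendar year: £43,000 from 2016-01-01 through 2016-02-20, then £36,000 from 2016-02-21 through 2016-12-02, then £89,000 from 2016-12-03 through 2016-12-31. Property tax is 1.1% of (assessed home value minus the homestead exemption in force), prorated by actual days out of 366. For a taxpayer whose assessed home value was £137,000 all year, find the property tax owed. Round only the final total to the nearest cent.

£1,054.08

2016-01-01 to 2016-02-20: 51 days, exemption £43,000 → (£137,000 − £43,000) × 1.1% × 51/366 = £144.0820
2016-02-21 to 2016-12-02: 286 days, exemption £36,000 → (£137,000 − £36,000) × 1.1% × 286/366 = £868.1585
2016-12-03 to 2016-12-31: 29 days, exemption £89,000 → (£137,000 − £89,000) × 1.1% × 29/366 = £41.8361
Total = £1,054.0765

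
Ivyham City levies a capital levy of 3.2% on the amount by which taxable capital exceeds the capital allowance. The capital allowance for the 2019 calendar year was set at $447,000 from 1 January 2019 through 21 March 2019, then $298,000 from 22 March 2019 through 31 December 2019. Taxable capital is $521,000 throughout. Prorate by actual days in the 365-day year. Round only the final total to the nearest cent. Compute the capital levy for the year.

1 January – 21 March 2019: 80 days, exemption $447,000 → ($521,000 − $447,000) × 3.2% × 80/365 = $519.0137
22 March – 31 December 2019: 285 days, exemption $298,000 → ($521,000 − $298,000) × 3.2% × 285/365 = $5,571.9452
Total = $6,090.9589

$6,090.96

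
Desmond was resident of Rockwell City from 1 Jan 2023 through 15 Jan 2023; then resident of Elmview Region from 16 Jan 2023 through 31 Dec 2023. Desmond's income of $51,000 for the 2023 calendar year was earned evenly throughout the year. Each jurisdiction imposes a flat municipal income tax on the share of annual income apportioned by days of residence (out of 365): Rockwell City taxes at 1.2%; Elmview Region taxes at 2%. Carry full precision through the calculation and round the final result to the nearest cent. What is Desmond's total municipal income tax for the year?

Rockwell City, 1 Jan – 15 Jan 2023: 15 days → $51,000 × 1.2% × 15/365 = $25.1507
Elmview Region, 16 Jan – 31 Dec 2023: 350 days → $51,000 × 2% × 350/365 = $978.0822
Total = $1,003.2329

$1,003.23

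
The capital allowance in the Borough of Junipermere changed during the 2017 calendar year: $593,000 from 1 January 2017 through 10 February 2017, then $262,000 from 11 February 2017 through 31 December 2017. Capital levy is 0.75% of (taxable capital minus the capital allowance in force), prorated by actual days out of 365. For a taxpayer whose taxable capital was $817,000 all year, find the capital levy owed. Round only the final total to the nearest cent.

1 January – 10 February 2017: 41 days, exemption $593,000 → ($817,000 − $593,000) × 0.75% × 41/365 = $188.7123
11 February – 31 December 2017: 324 days, exemption $262,000 → ($817,000 − $262,000) × 0.75% × 324/365 = $3,694.9315
Total = $3,883.6438

$3,883.64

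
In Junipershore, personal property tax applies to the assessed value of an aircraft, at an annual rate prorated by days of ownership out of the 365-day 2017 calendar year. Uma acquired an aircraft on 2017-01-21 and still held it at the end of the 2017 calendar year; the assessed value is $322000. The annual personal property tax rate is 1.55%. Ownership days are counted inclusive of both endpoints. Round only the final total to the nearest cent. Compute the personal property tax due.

$4717.52

Days held (2017-01-21 to 2017-12-31): 345 out of 365
Tax = $322000 × 1.55% × 345/365 = $4717.5205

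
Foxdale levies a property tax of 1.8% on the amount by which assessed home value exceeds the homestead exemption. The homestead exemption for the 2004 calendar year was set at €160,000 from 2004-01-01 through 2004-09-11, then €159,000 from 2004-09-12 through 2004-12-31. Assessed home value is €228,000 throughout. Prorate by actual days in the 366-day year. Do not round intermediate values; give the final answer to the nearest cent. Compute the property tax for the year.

€1,229.46

2004-01-01 to 2004-09-11: 255 days, exemption €160,000 → (€228,000 − €160,000) × 1.8% × 255/366 = €852.7869
2004-09-12 to 2004-12-31: 111 days, exemption €159,000 → (€228,000 − €159,000) × 1.8% × 111/366 = €376.6721
Total = €1,229.4590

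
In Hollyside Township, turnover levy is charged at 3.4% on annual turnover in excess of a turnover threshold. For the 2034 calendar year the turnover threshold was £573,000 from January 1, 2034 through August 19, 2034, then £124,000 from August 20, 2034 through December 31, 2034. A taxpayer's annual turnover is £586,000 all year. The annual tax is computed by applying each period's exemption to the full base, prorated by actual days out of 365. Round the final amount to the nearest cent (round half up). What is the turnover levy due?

January 1 – August 19, 2034: 231 days, exemption £573,000 → (£586,000 − £573,000) × 3.4% × 231/365 = £279.7315
August 20 – December 31, 2034: 134 days, exemption £124,000 → (£586,000 − £124,000) × 3.4% × 134/365 = £5,766.7726
Total = £6,046.5041

£6,046.50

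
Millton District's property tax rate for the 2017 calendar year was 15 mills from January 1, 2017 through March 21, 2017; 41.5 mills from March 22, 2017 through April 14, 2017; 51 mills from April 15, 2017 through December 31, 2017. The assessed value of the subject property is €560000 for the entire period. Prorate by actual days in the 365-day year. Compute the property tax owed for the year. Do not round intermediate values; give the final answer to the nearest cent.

January 1 – March 21, 2017: 80 days at 15 mills → €560000 × 1.5% × 80/365 = €1841.0959
March 22 – April 14, 2017: 24 days at 41.5 mills → €560000 × 4.15% × 24/365 = €1528.1096
April 15 – December 31, 2017: 261 days at 51 mills → €560000 × 5.1% × 261/365 = €20422.3562
Total = €23791.5616

€23791.56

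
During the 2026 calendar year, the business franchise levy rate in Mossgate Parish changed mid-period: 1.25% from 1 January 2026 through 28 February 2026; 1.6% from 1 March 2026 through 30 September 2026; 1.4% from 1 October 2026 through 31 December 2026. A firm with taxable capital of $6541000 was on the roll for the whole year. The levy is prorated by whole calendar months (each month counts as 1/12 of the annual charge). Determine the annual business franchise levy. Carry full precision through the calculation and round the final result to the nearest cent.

1 January – 28 February 2026: 2 months at 1.25% → $6541000 × 1.25% × 2/12 = $13627.0833
1 March – 30 September 2026: 7 months at 1.6% → $6541000 × 1.6% × 7/12 = $61049.3333
1 October – 31 December 2026: 3 months at 1.4% → $6541000 × 1.4% × 3/12 = $22893.5000
Total = $97569.9167

$97569.92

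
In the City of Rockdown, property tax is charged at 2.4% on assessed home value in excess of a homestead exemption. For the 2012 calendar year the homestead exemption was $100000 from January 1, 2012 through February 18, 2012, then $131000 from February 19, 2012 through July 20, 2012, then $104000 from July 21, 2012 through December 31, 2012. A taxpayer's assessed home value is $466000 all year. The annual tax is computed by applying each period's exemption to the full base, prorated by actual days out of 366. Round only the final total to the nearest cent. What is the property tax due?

January 1 – February 18, 2012: 49 days, exemption $100000 → ($466000 − $100000) × 2.4% × 49/366 = $1176.0000
February 19 – July 20, 2012: 153 days, exemption $131000 → ($466000 − $131000) × 2.4% × 153/366 = $3360.9836
July 21 – December 31, 2012: 164 days, exemption $104000 → ($466000 − $104000) × 2.4% × 164/366 = $3892.9836
Total = $8429.9672

$8429.97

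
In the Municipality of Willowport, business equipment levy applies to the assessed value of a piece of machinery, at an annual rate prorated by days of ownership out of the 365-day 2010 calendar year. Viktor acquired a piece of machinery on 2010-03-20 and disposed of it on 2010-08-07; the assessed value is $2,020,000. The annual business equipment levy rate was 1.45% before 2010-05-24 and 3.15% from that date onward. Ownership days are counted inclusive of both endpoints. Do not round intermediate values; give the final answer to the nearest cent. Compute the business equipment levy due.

$18,465.01

2010-03-20 to 2010-05-23: 65 days at 1.45% → $2,020,000 × 1.45% × 65/365 = $5,216.0274
2010-05-24 to 2010-08-07: 76 days at 3.15% → $2,020,000 × 3.15% × 76/365 = $13,248.9863
Total = $18,465.0137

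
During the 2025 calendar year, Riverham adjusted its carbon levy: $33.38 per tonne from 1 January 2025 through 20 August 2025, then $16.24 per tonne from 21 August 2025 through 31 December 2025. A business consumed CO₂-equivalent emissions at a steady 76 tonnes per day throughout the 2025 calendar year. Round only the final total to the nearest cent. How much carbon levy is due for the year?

$752,710.08

1 January – 20 August 2025: 232 days × 76 tonnes/day = 17,632 tonnes at $33.38/tonne → $588,556.16
21 August – 31 December 2025: 133 days × 76 tonnes/day = 10,108 tonnes at $16.24/tonne → $164,153.92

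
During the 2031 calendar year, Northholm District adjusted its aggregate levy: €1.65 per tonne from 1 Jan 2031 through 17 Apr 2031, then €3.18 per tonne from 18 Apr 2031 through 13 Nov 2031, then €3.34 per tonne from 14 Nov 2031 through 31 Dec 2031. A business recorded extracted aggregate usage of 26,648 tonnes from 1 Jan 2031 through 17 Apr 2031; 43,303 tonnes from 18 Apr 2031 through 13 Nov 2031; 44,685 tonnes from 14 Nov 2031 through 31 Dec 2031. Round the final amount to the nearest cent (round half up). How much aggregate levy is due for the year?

€330,920.64

1 Jan – 17 Apr 2031: 26,648 tonnes at €1.65/tonne → €43,969.20
18 Apr – 13 Nov 2031: 43,303 tonnes at €3.18/tonne → €137,703.54
14 Nov – 31 Dec 2031: 44,685 tonnes at €3.34/tonne → €149,247.90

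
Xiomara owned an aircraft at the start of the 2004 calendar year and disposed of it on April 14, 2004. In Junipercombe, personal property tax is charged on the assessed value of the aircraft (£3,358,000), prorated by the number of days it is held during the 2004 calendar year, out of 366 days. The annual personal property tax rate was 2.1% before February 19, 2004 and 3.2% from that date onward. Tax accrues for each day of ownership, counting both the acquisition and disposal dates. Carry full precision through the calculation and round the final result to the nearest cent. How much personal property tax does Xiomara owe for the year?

January 1 – February 18, 2004: 49 days at 2.1% → £3,358,000 × 2.1% × 49/366 = £9,440.9344
February 19 – April 14, 2004: 56 days at 3.2% → £3,358,000 × 3.2% × 56/366 = £16,441.3552
Total = £25,882.2896

£25,882.29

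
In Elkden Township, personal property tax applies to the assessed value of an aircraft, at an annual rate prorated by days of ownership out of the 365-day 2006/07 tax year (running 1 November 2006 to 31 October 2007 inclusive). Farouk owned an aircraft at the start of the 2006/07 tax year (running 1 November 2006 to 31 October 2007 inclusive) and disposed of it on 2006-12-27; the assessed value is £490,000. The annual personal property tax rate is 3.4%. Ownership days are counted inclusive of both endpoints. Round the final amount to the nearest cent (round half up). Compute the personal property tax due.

£2,601.70

Days held (2006-11-01 to 2006-12-27): 57 out of 365
Tax = £490,000 × 3.4% × 57/365 = £2,601.6986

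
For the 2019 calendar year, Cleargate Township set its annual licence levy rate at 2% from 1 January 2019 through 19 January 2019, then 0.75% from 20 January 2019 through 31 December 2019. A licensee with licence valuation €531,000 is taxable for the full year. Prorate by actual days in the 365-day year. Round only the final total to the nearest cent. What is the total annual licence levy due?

1 January – 19 January 2019: 19 days at 2% → €531,000 × 2% × 19/365 = €552.8219
20 January – 31 December 2019: 346 days at 0.75% → €531,000 × 0.75% × 346/365 = €3,775.1918
Total = €4,328.0137

€4,328.01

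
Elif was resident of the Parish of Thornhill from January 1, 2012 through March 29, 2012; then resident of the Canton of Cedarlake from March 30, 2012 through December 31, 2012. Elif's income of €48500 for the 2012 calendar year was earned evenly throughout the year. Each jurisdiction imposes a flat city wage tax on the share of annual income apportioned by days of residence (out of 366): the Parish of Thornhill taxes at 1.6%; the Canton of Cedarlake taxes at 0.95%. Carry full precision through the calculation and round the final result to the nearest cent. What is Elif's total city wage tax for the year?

€537.41

The Parish of Thornhill, January 1 – March 29, 2012: 89 days → €48500 × 1.6% × 89/366 = €188.6995
The Canton of Cedarlake, March 30 – December 31, 2012: 277 days → €48500 × 0.95% × 277/366 = €348.7097
Total = €537.4092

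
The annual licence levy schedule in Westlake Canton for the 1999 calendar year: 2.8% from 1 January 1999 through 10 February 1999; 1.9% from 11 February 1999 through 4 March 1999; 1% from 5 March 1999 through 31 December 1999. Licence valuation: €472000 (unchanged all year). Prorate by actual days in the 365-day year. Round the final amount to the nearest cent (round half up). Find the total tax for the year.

€5930.39

1 January – 10 February 1999: 41 days at 2.8% → €472000 × 2.8% × 41/365 = €1484.5370
11 February – 4 March 1999: 22 days at 1.9% → €472000 × 1.9% × 22/365 = €540.5370
5 March – 31 December 1999: 302 days at 1% → €472000 × 1% × 302/365 = €3905.3151
Total = €5930.3890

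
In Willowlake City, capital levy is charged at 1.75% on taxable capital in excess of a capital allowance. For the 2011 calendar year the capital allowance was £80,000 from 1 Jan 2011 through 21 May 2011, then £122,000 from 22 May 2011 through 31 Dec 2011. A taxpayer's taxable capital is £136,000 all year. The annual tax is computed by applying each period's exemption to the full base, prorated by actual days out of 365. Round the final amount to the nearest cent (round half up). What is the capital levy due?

£528.93

1 Jan – 21 May 2011: 141 days, exemption £80,000 → (£136,000 − £80,000) × 1.75% × 141/365 = £378.5753
22 May – 31 Dec 2011: 224 days, exemption £122,000 → (£136,000 − £122,000) × 1.75% × 224/365 = £150.3562
Total = £528.9315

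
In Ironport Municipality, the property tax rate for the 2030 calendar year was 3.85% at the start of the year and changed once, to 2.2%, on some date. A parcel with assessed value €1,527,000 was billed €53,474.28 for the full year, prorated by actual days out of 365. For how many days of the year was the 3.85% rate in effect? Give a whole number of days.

Let d = days at the first rate; then 365 − d days at the second rate.
€1,527,000 × [3.85%·d + 2.2%·(365−d)] / 365 = €53,474.28
Solving gives d = 288, so the new rate took effect on 16 Oct 2030.

288 days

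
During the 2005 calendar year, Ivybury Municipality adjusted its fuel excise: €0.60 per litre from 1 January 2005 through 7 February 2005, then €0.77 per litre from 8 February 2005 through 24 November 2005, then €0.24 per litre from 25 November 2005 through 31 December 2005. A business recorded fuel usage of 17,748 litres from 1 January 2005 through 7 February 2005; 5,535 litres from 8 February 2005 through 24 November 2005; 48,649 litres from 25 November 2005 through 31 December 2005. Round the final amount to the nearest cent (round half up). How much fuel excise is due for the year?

1 January – 7 February 2005: 17,748 litres at €0.60/litre → €10,648.80
8 February – 24 November 2005: 5,535 litres at €0.77/litre → €4,261.95
25 November – 31 December 2005: 48,649 litres at €0.24/litre → €11,675.76

€26,586.51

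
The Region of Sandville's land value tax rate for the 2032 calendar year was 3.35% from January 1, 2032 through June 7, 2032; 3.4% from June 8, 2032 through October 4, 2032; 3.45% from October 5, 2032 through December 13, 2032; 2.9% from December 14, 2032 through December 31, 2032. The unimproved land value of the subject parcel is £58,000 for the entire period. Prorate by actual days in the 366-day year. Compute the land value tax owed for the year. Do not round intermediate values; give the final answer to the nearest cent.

January 1 – June 7, 2032: 159 days at 3.35% → £58,000 × 3.35% × 159/366 = £844.0902
June 8 – October 4, 2032: 119 days at 3.4% → £58,000 × 3.4% × 119/366 = £641.1694
October 5 – December 13, 2032: 70 days at 3.45% → £58,000 × 3.45% × 70/366 = £382.7049
December 14 – December 31, 2032: 18 days at 2.9% → £58,000 × 2.9% × 18/366 = £82.7213
Total = £1,950.6858

£1,950.69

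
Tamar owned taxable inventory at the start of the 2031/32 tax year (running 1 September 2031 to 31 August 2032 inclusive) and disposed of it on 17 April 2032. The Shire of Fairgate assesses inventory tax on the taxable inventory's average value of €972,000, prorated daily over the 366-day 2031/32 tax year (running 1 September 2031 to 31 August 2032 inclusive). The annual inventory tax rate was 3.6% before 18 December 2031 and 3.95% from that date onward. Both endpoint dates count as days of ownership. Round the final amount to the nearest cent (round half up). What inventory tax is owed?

1 September – 17 December 2031: 108 days at 3.6% → €972,000 × 3.6% × 108/366 = €10,325.5082
18 December 2031 – 17 April 2032: 122 days at 3.95% → €972,000 × 3.95% × 122/366 = €12,798.0000
Total = €23,123.5082

€23,123.51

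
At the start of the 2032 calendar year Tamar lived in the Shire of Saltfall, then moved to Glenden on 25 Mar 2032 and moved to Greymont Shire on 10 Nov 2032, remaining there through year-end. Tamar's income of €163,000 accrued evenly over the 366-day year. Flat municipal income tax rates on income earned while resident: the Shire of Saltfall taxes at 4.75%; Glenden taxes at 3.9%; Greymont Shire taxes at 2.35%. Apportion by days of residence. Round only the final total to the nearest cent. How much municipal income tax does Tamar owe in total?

The Shire of Saltfall, 1 Jan – 24 Mar 2032: 84 days → €163,000 × 4.75% × 84/366 = €1,776.9672
Glenden, 25 Mar – 9 Nov 2032: 230 days → €163,000 × 3.9% × 230/366 = €3,994.8361
Greymont Shire, 10 Nov – 31 Dec 2032: 52 days → €163,000 × 2.35% × 52/366 = €544.2240
Total = €6,316.0273

€6,316.03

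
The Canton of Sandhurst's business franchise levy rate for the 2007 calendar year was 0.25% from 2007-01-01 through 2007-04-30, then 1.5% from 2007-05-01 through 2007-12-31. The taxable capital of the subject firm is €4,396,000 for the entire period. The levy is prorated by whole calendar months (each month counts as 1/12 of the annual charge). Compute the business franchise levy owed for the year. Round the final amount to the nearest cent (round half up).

€47,623.33

2007-01-01 to 2007-04-30: 4 months at 0.25% → €4,396,000 × 0.25% × 4/12 = €3,663.3333
2007-05-01 to 2007-12-31: 8 months at 1.5% → €4,396,000 × 1.5% × 8/12 = €43,960.0000
Total = €47,623.3333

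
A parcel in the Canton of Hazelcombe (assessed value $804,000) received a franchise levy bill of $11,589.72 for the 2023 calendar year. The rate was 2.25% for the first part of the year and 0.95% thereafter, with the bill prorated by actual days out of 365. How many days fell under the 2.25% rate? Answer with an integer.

138 days

Let d = days at the first rate; then 365 − d days at the second rate.
$804,000 × [2.25%·d + 0.95%·(365−d)] / 365 = $11,589.72
Solving gives d = 138, so the new rate took effect on 19 May 2023.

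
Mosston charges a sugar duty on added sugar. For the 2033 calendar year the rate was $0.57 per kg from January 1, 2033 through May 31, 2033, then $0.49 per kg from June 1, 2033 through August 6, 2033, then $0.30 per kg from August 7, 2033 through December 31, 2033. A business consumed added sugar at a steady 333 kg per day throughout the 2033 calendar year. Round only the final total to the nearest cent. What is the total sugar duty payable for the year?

$54279.00

January 1 – May 31, 2033: 151 days × 333 kg/day = 50,283 kg at $0.57/kg → $28661.31
June 1 – August 6, 2033: 67 days × 333 kg/day = 22,311 kg at $0.49/kg → $10932.39
August 7 – December 31, 2033: 147 days × 333 kg/day = 48,951 kg at $0.30/kg → $14685.30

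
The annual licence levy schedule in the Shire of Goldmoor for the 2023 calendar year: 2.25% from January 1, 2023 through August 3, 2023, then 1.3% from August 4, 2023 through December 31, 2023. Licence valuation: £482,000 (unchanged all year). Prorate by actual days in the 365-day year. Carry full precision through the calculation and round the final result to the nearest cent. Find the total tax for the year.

January 1 – August 3, 2023: 215 days at 2.25% → £482,000 × 2.25% × 215/365 = £6,388.1507
August 4 – December 31, 2023: 150 days at 1.3% → £482,000 × 1.3% × 150/365 = £2,575.0685
Total = £8,963.2192

£8,963.22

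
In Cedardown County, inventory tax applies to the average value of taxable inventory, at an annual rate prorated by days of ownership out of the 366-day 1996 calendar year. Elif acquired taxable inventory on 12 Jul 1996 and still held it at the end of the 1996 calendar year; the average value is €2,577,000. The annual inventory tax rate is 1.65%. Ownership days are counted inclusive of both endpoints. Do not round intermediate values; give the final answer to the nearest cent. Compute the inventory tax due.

€20,098.49

Days held (12 Jul – 31 Dec 1996): 173 out of 366
Tax = €2,577,000 × 1.65% × 173/366 = €20,098.4877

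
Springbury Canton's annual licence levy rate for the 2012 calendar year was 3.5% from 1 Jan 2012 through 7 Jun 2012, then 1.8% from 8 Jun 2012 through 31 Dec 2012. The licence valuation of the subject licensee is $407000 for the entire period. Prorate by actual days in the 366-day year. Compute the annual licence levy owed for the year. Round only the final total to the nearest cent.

1 Jan – 7 Jun 2012: 159 days at 3.5% → $407000 × 3.5% × 159/366 = $6188.4016
8 Jun – 31 Dec 2012: 207 days at 1.8% → $407000 × 1.8% × 207/366 = $4143.3934
Total = $10331.7951

$10331.80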